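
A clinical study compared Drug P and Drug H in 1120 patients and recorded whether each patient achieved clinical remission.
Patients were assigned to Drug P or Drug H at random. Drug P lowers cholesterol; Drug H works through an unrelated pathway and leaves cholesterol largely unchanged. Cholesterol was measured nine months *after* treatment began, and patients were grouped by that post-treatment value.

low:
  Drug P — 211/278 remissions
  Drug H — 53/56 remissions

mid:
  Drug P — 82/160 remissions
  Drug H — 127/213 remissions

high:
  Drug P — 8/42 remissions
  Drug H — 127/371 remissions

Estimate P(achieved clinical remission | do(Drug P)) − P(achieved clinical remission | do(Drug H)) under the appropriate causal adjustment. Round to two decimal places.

+0.15

Cholesterol here is a post-treatment variable shaped by the drug; conditioning on it would introduce bias rather than remove it. The overall comparison is the causal one.
The causal difference is the pooled difference: 0.627 − 0.480 = +0.147.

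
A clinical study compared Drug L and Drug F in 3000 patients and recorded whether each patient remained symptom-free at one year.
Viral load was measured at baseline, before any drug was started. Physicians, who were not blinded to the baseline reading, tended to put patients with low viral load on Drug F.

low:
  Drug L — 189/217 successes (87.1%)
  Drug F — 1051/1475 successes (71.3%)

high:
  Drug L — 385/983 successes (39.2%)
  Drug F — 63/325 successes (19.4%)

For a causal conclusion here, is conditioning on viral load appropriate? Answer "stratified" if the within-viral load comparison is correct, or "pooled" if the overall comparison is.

stratified

Viral load satisfies the back-door criterion: it is not a descendant of the drug, and it blocks the spurious path from drug to outcome. Adjusting for it (i.e., using the within-viral load rates) gives the causal effect.
Within each level — low: 87.1% vs 71.3%; high: 39.2% vs 19.4% — Drug L is higher every time.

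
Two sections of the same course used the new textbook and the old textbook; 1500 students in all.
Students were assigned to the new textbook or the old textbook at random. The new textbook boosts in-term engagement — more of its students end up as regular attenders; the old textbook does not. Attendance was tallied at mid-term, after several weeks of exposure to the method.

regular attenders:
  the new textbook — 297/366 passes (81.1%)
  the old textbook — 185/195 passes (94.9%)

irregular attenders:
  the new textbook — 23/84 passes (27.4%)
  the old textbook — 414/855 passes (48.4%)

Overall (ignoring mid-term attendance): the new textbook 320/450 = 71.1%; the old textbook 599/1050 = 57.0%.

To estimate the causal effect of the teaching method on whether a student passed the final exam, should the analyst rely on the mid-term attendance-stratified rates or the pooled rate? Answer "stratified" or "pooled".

Mid-term attendance lies on the pathway teaching method → mid-term attendance → outcome, so adjusting for it blocks the indirect effect. For the total causal effect of teaching method, use the unadjusted pooled rates.
Pooled: the new textbook 71.1% vs the old textbook 57.0%; the new textbook is higher overall.

pooled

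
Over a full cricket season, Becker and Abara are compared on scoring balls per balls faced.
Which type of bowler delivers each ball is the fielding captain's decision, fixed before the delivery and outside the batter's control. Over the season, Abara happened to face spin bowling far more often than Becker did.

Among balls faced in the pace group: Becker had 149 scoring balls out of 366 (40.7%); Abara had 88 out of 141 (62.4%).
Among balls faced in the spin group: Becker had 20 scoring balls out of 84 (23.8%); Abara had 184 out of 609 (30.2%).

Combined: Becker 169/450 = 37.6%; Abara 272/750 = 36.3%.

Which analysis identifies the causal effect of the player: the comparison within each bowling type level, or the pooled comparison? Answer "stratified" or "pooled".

Since bowling type is a pre-existing factor (not a product of the player) and it affects the outcome on its own, it is a confounder. The stratified rates, not the pooled rate, identify the causal effect.
Within each level — pace: 40.7% vs 62.4%; spin: 23.8% vs 30.2% — Abara is higher every time.

stratified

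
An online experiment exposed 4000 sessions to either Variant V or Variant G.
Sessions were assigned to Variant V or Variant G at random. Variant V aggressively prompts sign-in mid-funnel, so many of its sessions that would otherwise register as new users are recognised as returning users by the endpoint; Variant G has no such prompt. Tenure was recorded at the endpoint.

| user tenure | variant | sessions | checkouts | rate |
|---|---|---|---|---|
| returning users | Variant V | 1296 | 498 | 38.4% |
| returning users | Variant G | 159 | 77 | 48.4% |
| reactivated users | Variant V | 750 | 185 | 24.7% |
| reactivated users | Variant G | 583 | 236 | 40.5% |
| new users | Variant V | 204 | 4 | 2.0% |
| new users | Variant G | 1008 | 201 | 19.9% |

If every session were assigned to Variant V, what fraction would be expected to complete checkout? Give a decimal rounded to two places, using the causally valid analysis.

0.31

User tenure lies on the pathway variant → user tenure → outcome, so adjusting for it blocks the indirect effect. For the total causal effect of variant, use the unadjusted pooled rates.
So P(outcome | do(Variant V)) is just the pooled rate for Variant V: 687/2250 = 0.305.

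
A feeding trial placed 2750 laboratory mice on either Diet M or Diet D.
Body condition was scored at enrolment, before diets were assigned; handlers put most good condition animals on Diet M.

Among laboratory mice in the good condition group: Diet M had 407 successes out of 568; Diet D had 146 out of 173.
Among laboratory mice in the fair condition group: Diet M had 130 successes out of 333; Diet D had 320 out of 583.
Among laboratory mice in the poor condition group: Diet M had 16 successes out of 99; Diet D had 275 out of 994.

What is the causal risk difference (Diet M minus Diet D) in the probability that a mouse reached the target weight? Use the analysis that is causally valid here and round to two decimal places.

-0.13

The stratified and pooled comparisons disagree (Diet D wins within each starting body condition; Diet M wins overall), so the answer turns on the causal role of starting body condition.
Nothing the diet does changes starting body condition; the imbalance is an allocation artefact. With starting body condition also predicting the outcome, the pooled figure is confounded, and the within-stratum comparison is the causal one.
Adjusting over the population distribution of starting body condition: 0.269·(0.717−0.844) + 0.333·(0.390−0.549) + 0.397·(0.162−0.277) = -0.133.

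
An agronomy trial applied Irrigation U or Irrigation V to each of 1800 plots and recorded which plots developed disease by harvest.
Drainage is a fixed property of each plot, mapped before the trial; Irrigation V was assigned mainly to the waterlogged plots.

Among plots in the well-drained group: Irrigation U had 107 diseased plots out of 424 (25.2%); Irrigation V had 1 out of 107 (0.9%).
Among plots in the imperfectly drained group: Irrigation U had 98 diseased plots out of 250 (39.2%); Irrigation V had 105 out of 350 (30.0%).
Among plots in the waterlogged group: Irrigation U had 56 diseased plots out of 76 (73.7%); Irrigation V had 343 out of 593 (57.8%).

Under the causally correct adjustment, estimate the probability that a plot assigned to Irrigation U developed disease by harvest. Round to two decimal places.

Since field drainage is a pre-existing factor (not a product of the irrigation) and it affects the outcome on its own, it is a confounder. The stratified rates, not the pooled rate, identify the causal effect.
Standardising Irrigation U to the population field drainage mix: 0.295·107/424 + 0.333·98/250 + 0.372·56/76 = 0.479.

0.48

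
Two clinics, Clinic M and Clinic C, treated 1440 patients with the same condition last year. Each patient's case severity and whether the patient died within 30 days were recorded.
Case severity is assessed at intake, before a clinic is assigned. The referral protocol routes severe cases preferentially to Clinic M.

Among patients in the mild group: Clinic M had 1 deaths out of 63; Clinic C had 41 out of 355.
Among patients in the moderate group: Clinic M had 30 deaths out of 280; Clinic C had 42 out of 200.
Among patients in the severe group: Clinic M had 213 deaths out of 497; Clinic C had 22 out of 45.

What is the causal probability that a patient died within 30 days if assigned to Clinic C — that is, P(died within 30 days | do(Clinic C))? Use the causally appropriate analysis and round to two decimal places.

Within every case severity level Clinic M has the lower rate, yet pooled Clinic C does — Simpson's reversal.
Since case severity is a pre-existing factor (not a product of the clinic) and it affects the outcome on its own, it is a confounder. The stratified rates, not the pooled rate, identify the causal effect.
Standardising Clinic C to the population case severity mix: 0.290·41/355 + 0.333·42/200 + 0.376·22/45 = 0.288.

0.29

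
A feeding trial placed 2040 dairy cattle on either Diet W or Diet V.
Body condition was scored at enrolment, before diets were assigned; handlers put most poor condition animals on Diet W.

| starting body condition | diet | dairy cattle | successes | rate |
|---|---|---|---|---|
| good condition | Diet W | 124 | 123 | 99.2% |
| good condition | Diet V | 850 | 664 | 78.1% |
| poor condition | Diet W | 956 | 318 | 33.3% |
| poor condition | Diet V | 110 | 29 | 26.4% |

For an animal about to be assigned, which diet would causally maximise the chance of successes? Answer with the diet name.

Diet W

Here starting body condition is a common cause — it drives both which diet a case falls under and the outcome. The crude comparison mixes populations; the stratum-specific rates are the causally relevant ones.
Within each level — good condition: 99.2% vs 78.1%; poor condition: 33.3% vs 26.4% — Diet W is higher every time.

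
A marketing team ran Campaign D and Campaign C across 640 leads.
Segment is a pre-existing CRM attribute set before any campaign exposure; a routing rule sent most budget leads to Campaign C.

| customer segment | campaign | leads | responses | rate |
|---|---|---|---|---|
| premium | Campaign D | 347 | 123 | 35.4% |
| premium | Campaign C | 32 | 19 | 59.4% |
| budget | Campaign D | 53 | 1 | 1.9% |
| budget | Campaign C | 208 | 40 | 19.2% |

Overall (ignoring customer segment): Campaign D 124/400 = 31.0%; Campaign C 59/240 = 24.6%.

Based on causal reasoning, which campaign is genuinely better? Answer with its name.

Campaign C is higher inside every customer segment stratum but Campaign D is higher in aggregate. Whether to stratify depends on how customer segment relates to the campaign.
Customer segment differs across campaigns for reasons unrelated to any effect of the campaign itself, and it separately predicts the outcome — a classic confounder. We must compare within customer segment levels.
Within each level — premium: 35.4% vs 59.4%; budget: 1.9% vs 19.2% — Campaign C is higher every time.

Campaign C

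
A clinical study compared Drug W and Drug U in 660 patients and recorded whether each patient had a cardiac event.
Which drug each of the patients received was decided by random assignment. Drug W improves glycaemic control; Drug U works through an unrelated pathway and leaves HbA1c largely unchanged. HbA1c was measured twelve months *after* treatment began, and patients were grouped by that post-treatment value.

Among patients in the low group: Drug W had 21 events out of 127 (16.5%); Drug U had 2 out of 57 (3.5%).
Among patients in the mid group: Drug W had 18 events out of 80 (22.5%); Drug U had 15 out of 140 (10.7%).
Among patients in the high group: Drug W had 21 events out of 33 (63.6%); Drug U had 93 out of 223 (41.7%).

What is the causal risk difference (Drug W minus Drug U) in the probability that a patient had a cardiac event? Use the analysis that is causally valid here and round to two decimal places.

-0.01

Within every HbA1c level Drug U has the lower rate, yet pooled Drug W does — Simpson's reversal.
The distribution of HbA1c is itself part of what the drug does — it is an intermediate outcome. Holding it fixed would remove that part of the effect; the total effect is the pooled difference.
The causal difference is the pooled difference: 0.250 − 0.262 = -0.012.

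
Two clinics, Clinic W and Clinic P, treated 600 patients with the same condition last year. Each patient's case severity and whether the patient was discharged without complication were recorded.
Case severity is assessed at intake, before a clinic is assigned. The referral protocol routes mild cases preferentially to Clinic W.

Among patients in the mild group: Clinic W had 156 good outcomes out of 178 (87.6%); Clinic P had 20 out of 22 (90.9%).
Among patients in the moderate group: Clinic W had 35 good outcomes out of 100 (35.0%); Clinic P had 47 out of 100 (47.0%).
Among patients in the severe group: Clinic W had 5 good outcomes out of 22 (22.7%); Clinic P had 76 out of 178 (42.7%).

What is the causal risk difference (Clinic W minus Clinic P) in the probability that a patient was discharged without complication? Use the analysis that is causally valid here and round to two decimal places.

-0.12

Case severity differs across clinics for reasons unrelated to any effect of the clinic itself, and it separately predicts the outcome — a classic confounder. We must compare within case severity levels.
Adjusting over the population distribution of case severity: 0.333·(0.876−0.909) + 0.333·(0.350−0.470) + 0.333·(0.227−0.427) = -0.117.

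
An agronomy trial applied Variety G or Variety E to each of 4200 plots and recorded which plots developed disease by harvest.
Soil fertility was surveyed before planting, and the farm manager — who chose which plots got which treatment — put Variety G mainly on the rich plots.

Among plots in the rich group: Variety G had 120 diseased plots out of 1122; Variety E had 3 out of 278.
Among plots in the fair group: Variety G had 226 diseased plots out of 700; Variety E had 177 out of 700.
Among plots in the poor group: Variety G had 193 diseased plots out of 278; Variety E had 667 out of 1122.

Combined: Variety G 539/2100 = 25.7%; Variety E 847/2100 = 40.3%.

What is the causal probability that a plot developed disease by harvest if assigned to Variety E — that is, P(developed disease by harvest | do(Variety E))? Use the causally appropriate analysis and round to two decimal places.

Variety E is lower inside every soil fertility stratum but Variety G is lower in aggregate. Whether to stratify depends on how soil fertility relates to the variety.
Soil fertility differs across varietys for reasons unrelated to any effect of the variety itself, and it separately predicts the outcome — a classic confounder. We must compare within soil fertility levels.
Standardising Variety E to the population soil fertility mix: 0.333·3/278 + 0.333·177/700 + 0.333·667/1122 = 0.286.

0.29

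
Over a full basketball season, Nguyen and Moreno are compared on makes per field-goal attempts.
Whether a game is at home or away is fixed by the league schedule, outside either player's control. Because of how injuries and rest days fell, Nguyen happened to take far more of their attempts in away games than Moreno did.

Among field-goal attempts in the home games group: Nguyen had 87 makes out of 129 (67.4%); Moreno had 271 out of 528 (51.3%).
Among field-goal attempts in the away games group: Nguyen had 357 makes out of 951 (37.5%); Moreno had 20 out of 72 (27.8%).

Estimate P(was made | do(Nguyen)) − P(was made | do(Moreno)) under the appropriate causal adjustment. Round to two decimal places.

Here game venue is a common cause — it drives both which player a case falls under and the outcome. The crude comparison mixes populations; the stratum-specific rates are the causally relevant ones.
Adjusting over the population distribution of game venue: 0.391·(0.674−0.513) + 0.609·(0.375−0.278) = +0.122.

+0.12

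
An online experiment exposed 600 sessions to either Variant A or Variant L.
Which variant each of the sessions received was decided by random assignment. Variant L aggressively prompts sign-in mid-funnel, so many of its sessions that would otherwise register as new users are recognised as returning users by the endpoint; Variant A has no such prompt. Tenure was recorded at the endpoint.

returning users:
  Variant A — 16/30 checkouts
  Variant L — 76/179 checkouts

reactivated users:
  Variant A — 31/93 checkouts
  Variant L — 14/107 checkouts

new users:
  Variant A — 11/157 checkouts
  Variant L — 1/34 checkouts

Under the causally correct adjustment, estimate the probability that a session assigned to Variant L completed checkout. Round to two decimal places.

User tenure lies on the pathway variant → user tenure → outcome, so adjusting for it blocks the indirect effect. For the total causal effect of variant, use the unadjusted pooled rates.
So P(outcome | do(Variant L)) is just the pooled rate for Variant L: 91/320 = 0.284.

0.28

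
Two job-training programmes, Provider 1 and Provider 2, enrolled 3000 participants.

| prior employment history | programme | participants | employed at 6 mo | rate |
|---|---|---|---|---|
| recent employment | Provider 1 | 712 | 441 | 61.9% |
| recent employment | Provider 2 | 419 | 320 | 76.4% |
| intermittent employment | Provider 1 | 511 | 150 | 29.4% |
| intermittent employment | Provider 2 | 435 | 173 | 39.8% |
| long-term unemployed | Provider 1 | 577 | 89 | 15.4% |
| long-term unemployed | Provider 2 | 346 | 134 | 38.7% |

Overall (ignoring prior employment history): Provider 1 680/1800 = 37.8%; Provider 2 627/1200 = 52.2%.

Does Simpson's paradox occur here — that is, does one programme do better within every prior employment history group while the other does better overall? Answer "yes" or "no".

Within each prior employment history level (recent employment 61.9% vs 76.4%; intermittent employment 29.4% vs 39.8%; long-term unemployed 15.4% vs 38.7%), Provider 2 has the higher rate every time. Pooled: 37.8% vs 52.2% — Provider 2 has the higher rate overall. They agree.

no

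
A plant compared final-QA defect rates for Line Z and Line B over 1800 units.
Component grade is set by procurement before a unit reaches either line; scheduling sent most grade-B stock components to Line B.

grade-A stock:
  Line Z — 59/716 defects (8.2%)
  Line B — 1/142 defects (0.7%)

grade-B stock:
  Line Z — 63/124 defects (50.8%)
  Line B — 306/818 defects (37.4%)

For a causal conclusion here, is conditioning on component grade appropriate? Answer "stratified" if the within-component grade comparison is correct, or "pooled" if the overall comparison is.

stratified

Within every component grade level Line B has the lower rate, yet pooled Line Z does — Simpson's reversal.
Component grade is set before the line has any effect — it is not caused by the line — and it independently drives the outcome. That makes it a confounder, so the causal comparison is within component grade levels.
Within each level — grade-A stock: 8.2% vs 0.7%; grade-B stock: 50.8% vs 37.4% — Line B is lower every time.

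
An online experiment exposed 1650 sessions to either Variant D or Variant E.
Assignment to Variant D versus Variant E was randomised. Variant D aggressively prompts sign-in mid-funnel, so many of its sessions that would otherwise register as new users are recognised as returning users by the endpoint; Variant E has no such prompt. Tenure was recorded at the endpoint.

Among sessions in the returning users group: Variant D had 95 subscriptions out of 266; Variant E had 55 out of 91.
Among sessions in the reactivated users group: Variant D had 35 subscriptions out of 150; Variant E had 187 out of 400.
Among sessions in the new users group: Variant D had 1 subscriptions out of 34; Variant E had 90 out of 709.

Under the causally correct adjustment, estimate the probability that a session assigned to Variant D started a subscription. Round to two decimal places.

0.29

Within every user tenure level Variant E has the higher rate, yet pooled Variant D does — Simpson's reversal.
The distribution of user tenure is itself part of what the variant does — it is an intermediate outcome. Holding it fixed would remove that part of the effect; the total effect is the pooled difference.
So P(outcome | do(Variant D)) is just the pooled rate for Variant D: 131/450 = 0.291.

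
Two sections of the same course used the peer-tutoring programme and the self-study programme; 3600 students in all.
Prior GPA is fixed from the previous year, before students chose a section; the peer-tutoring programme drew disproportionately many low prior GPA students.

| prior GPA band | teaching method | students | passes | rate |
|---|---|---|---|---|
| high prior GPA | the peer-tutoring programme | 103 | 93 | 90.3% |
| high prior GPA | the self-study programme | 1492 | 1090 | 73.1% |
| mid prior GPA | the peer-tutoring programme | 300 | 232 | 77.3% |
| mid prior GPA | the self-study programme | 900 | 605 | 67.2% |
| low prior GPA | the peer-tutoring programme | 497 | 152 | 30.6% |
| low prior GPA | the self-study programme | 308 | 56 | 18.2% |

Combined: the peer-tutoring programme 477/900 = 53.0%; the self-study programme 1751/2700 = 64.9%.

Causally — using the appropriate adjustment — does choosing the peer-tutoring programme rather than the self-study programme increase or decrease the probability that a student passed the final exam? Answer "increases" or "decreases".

the peer-tutoring programme is higher inside every prior GPA band stratum but the self-study programme is higher in aggregate. Whether to stratify depends on how prior GPA band relates to the teaching method.
Since prior GPA band is a pre-existing factor (not a product of the teaching method) and it affects the outcome on its own, it is a confounder. The stratified rates, not the pooled rate, identify the causal effect.
Within each level — high prior GPA: 90.3% vs 73.1%; mid prior GPA: 77.3% vs 67.2%; low prior GPA: 30.6% vs 18.2% — the peer-tutoring programme is higher every time.

increases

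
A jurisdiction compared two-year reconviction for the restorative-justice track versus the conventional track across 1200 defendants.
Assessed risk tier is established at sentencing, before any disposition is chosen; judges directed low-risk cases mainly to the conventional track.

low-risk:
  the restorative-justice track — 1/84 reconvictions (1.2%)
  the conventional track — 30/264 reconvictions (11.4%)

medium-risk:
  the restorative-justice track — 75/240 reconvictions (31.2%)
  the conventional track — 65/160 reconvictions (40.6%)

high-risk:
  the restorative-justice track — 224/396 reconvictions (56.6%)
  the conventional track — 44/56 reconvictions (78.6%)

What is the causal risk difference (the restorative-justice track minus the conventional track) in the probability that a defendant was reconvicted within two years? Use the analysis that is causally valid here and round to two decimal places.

-0.14

The stratified and pooled comparisons disagree (the restorative-justice track wins within each assessed risk tier; the conventional track wins overall), so the answer turns on the causal role of assessed risk tier.
Here assessed risk tier is a common cause — it drives both which disposition a case falls under and the outcome. The crude comparison mixes populations; the stratum-specific rates are the causally relevant ones.
Adjusting over the population distribution of assessed risk tier: 0.290·(0.012−0.114) + 0.333·(0.312−0.406) + 0.377·(0.566−0.786) = -0.144.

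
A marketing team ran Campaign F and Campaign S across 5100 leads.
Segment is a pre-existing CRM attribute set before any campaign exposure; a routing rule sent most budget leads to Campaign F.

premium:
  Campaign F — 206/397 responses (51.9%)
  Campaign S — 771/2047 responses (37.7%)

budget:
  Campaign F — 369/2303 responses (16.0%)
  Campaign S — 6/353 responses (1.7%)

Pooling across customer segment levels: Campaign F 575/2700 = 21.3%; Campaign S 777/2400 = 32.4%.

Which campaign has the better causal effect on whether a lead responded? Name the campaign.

Campaign F

Customer segment is set before the campaign has any effect — it is not caused by the campaign — and it independently drives the outcome. That makes it a confounder, so the causal comparison is within customer segment levels.
Within each level — premium: 51.9% vs 37.7%; budget: 16.0% vs 1.7% — Campaign F is higher every time.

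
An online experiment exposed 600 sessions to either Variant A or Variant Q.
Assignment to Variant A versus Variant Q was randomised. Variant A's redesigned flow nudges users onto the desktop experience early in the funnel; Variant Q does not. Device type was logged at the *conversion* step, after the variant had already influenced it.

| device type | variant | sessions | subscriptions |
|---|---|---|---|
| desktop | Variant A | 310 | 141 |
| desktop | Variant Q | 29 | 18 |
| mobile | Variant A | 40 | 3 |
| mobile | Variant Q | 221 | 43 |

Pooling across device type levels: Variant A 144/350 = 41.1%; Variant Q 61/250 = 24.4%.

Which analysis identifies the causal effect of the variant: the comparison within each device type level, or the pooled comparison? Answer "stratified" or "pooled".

pooled

The distribution of device type is itself part of what the variant does — it is an intermediate outcome. Holding it fixed would remove that part of the effect; the total effect is the pooled difference.
Pooled: Variant A 41.1% vs Variant Q 24.4%; Variant A is higher overall.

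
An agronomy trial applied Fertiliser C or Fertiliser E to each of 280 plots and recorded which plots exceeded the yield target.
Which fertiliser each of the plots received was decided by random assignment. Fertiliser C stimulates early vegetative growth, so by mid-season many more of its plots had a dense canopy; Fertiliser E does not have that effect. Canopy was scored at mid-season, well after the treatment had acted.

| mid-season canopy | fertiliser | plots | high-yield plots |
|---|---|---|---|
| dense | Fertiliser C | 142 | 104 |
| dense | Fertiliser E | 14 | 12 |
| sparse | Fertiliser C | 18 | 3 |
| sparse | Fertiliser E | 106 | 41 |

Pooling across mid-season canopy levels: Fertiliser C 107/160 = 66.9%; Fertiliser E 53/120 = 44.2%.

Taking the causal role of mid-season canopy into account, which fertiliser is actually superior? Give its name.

Fertiliser C

Within every mid-season canopy level Fertiliser E has the higher rate, yet pooled Fertiliser C does — Simpson's reversal.
Mid-season canopy is downstream of the fertiliser. One should not condition on a consequence of treatment, so the overall rates are the right comparison.
Pooled: Fertiliser C 66.9% vs Fertiliser E 44.2%; Fertiliser C is higher overall.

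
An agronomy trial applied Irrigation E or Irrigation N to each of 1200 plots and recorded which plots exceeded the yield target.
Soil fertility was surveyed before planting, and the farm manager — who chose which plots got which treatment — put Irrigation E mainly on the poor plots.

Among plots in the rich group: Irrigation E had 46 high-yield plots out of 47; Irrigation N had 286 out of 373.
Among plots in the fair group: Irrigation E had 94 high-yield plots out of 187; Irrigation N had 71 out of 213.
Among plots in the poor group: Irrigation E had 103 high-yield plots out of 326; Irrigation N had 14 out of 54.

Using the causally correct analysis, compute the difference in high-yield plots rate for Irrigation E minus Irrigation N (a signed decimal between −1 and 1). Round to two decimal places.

The imbalance in soil fertility arose from how plots were allocated, not from anything the irrigation did; and soil fertility independently affects the outcome. The pooled gap is confounded — condition on soil fertility.
Adjusting over the population distribution of soil fertility: 0.350·(0.979−0.767) + 0.333·(0.503−0.333) + 0.317·(0.316−0.259) = +0.149.

+0.15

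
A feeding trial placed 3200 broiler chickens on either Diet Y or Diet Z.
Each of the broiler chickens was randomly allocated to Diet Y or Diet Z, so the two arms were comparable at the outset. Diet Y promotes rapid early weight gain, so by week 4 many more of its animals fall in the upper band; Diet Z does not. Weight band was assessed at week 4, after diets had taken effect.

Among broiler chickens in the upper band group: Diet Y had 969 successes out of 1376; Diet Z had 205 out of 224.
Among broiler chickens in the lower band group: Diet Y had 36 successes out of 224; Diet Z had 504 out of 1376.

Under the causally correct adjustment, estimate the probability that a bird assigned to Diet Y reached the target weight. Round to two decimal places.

Because the diet influences week-4 weight band, week-4 weight band is a post-treatment mediator, not a confounder. Stratifying on it would bias the estimate; the causal effect is the crude pooled difference.
So P(outcome | do(Diet Y)) is just the pooled rate for Diet Y: 1005/1600 = 0.628.

0.63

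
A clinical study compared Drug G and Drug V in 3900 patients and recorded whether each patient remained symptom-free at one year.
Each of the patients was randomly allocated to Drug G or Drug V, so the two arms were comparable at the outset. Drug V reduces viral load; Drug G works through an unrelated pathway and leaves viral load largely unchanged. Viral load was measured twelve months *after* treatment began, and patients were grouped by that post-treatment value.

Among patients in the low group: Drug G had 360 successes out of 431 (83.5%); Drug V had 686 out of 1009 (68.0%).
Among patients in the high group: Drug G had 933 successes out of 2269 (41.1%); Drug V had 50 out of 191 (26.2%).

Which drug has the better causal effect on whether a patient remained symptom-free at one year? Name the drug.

The viral load-specific comparison favours Drug G throughout, but the pooled figures favour Drug V. The question is whether to condition on viral load.
Stratifying would compare drugs among patients the drugs themselves sorted into viral load groups — a form of selection on an intermediate. The unconditioned pooled rates give the total causal effect.
Pooled: Drug G 47.9% vs Drug V 61.3%; Drug V is higher overall.

Drug V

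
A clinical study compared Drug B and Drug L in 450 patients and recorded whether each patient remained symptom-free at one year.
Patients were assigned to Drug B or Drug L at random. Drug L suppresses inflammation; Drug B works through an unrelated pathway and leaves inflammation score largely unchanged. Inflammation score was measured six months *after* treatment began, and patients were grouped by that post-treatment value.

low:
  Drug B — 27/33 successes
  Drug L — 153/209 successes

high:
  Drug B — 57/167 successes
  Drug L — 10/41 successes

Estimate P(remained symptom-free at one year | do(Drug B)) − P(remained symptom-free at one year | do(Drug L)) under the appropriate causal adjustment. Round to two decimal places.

Inflammation score here is a post-treatment variable shaped by the drug; conditioning on it would introduce bias rather than remove it. The overall comparison is the causal one.
The causal difference is the pooled difference: 0.420 − 0.652 = -0.232.

-0.23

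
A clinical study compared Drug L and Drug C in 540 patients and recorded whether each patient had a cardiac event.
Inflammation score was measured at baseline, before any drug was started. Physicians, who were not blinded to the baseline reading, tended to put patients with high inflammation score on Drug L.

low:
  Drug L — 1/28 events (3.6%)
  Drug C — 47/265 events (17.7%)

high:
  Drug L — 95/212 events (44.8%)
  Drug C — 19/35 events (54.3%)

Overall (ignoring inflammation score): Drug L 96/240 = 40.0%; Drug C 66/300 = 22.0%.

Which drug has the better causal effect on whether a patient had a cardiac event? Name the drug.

Drug L

The imbalance in inflammation score arose from how patients were allocated, not from anything the drug did; and inflammation score independently affects the outcome. The pooled gap is confounded — condition on inflammation score.
Within each level — low: 3.6% vs 17.7%; high: 44.8% vs 54.3% — Drug L is lower every time.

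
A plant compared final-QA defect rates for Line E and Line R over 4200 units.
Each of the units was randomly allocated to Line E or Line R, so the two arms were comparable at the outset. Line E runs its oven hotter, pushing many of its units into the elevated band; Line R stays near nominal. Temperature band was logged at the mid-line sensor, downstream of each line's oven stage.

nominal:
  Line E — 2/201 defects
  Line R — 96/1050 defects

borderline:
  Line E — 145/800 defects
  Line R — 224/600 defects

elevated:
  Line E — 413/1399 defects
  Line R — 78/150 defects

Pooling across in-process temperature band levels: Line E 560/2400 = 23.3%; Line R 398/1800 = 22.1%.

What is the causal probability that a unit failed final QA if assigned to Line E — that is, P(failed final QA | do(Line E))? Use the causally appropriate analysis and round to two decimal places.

0.23

Within every in-process temperature band level Line E has the lower rate, yet pooled Line R does — Simpson's reversal.
In-process temperature band is recorded after the line and is itself shifted by it — it sits on the causal path from line to outcome. Conditioning on a mediator would strip out part of the effect we want; the pooled comparison gives the total causal effect.
So P(outcome | do(Line E)) is just the pooled rate for Line E: 560/2400 = 0.233.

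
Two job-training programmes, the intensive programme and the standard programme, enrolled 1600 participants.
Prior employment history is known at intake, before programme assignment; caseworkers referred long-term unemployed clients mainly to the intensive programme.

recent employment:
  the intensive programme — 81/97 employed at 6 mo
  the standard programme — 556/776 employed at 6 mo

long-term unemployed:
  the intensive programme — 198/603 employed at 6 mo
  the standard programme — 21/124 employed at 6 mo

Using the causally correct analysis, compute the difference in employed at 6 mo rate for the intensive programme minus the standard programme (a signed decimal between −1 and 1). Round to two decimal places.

+0.14

Prior employment history differs across programmes for reasons unrelated to any effect of the programme itself, and it separately predicts the outcome — a classic confounder. We must compare within prior employment history levels.
Adjusting over the population distribution of prior employment history: 0.546·(0.835−0.716) + 0.454·(0.328−0.169) = +0.137.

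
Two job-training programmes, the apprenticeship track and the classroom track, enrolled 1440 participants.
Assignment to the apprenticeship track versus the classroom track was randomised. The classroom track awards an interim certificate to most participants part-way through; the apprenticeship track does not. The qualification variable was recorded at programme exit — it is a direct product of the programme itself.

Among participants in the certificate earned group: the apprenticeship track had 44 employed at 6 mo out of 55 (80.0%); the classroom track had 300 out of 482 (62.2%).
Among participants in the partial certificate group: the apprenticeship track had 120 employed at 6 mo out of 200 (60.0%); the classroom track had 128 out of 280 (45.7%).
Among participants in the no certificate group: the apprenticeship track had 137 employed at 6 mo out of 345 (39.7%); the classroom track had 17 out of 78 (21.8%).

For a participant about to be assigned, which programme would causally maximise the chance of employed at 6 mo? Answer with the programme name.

Qualification attained during the programme is downstream of the programme. One should not condition on a consequence of treatment, so the overall rates are the right comparison.
Pooled: the apprenticeship track 50.2% vs the classroom track 53.0%; the classroom track is higher overall.

the classroom track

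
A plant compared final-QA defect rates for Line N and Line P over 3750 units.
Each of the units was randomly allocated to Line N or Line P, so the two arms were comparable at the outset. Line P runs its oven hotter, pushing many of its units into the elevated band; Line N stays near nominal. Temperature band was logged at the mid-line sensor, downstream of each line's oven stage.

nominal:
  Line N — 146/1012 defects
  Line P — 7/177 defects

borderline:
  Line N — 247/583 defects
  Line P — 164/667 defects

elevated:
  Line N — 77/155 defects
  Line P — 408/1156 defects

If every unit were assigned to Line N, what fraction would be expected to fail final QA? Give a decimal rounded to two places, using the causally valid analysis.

Stratifying would compare lines among units the lines themselves sorted into in-process temperature band groups — a form of selection on an intermediate. The unconditioned pooled rates give the total causal effect.
So P(outcome | do(Line N)) is just the pooled rate for Line N: 470/1750 = 0.269.

0.27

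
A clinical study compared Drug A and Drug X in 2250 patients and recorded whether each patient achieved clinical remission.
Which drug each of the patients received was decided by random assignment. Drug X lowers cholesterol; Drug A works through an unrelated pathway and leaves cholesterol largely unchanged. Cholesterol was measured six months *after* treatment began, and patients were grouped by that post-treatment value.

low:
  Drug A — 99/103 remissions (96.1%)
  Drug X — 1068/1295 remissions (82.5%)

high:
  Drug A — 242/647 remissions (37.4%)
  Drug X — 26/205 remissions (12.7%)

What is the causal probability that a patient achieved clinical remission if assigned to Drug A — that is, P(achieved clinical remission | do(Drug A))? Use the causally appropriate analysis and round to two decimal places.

0.45

The cholesterol-specific comparison favours Drug A throughout, but the pooled figures favour Drug X. The question is whether to condition on cholesterol.
Cholesterol is recorded after the drug and is itself shifted by it — it sits on the causal path from drug to outcome. Conditioning on a mediator would strip out part of the effect we want; the pooled comparison gives the total causal effect.
So P(outcome | do(Drug A)) is just the pooled rate for Drug A: 341/750 = 0.455.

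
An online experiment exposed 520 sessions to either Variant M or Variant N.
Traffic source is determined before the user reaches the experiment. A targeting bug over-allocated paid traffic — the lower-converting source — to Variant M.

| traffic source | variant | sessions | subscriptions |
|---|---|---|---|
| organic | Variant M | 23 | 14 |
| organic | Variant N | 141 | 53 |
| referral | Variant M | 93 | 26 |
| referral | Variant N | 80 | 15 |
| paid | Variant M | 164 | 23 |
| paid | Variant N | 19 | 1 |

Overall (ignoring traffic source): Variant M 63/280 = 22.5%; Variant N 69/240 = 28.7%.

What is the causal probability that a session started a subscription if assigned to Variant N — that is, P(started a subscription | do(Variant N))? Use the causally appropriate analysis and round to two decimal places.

The stratified and pooled comparisons disagree (Variant M wins within each traffic source; Variant N wins overall), so the answer turns on the causal role of traffic source.
Traffic source differs across variants for reasons unrelated to any effect of the variant itself, and it separately predicts the outcome — a classic confounder. We must compare within traffic source levels.
Standardising Variant N to the population traffic source mix: 0.315·53/141 + 0.333·15/80 + 0.352·1/19 = 0.199.

0.20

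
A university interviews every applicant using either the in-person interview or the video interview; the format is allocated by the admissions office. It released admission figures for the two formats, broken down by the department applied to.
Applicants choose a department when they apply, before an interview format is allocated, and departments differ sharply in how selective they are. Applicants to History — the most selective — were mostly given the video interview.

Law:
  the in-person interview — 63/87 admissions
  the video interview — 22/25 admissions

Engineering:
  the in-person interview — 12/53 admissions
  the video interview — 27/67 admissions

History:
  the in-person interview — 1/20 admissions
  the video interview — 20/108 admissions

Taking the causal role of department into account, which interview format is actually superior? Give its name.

Nothing the interview format does changes department; the imbalance is an allocation artefact. With department also predicting the outcome, the pooled figure is confounded, and the within-stratum comparison is the causal one.
Within each level — Law: 72.4% vs 88.0%; Engineering: 22.6% vs 40.3%; History: 5.0% vs 18.5% — the video interview is higher every time.

the video interview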